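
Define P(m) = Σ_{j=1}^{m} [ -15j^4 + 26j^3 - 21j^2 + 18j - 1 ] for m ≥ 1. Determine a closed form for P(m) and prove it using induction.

P(m) = -m(3m^4 + m^3 - m^2 - 5m - 5)

We claim P(m) = -m(3m^4 + m^3 - m^2 - 5m - 5) for all m ≥ 1.
Base step (m = 1): P(1) = 7, and the closed form gives 7. They agree.
Suppose the result is true for m = j, so P(j) = j(-3j^4 - j^3 + j^2 + 5j + 5).
Then P(j+1) = P(j) + (-15j^4 - 34j^3 - 33j^2 - 6j + 7) = (j(-3j^4 - j^3 + j^2 + 5j + 5)) + (-15j^4 - 34j^3 - 33j^2 - 6j + 7).
Simplifying, P(j+1) = -(j + 1)(3j^4 + 13j^3 + 20j^2 + 8j - 7) = -(j+1)(3(j+1)^4 + (j+1)^3 - (j+1)^2 - 5(j+1) - 5),
which is the closed form with m = j+1.
By the principle of mathematical induction, the result holds for all m ≥ 1.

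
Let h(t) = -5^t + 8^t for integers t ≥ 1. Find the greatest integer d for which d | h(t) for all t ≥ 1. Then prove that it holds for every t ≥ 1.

Computing the first values: h(1) = 3 and h(2) = 39; gcd(3, 39) = 3, so d ≤ 3.
We prove 3 | -5^t + 8^t for all t ≥ 1 by induction on t.
Base step (t = 1): h(1) = 3 = 3·(1), so 3 | h(1).
Inductive step: assume the claim holds for t = r, i.e. 3 | h(r). Then
8^{r+1} − 5^{r+1} = 8·8^r − 5·5^r = 8·(8^r − 5^r) + (3)·5^r. The first term is divisible by 3 by the inductive hypothesis, and the second term (3)·5^r is divisible by 3 since 3 | 3. Hence 3 | h(r+1).
By induction, the statement is established for all t ≥ 1.
Therefore the largest such d is 3.

d = 3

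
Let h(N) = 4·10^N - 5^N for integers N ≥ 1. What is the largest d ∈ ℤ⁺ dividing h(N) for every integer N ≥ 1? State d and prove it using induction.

d = 5

Computing the first values: h(1) = 35 and h(2) = 375; gcd(35, 375) = 5, so d ≤ 5.
We prove 5 | 4·10^N - 5^N for all N ≥ 1 by induction on N.
When N = 1: h(1) = 35 = 5·(7), so 5 | h(1).
Inductive step: suppose the statement holds for some i ≥ 1, i.e. 5 | h(i). Then
h(i+1) − 10·h(i) = (4·10^(i+1) - 5^(i+1)) − 10·(4·10^i - 5^i) = (-1)·5^i·(5 − 10) = (5)·5^i. Since 5 | h(i) by the inductive hypothesis, 5 | 10·h(i); and 5 | 5 since 5 = 5·1. Therefore 5 | h(i+1).
Hence, by induction on N, the claim holds for every N ≥ 1.
Therefore the largest such d is 5.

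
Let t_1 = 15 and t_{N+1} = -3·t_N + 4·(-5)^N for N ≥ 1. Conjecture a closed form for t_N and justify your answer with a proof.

Computing the first terms: t_1 = 15, t_2 = -65, t_3 = 295. This suggests t_N = 5(-3)^(N - 1) - 2(-5)^N.
When N = 1: the formula gives 15 = 15 = t_1.
For the inductive step, assume it holds for an arbitrary m ≥ 1, so t_m = 5(-3)^(m - 1) - 2(-5)^m.
Then t_{m+1} = -3·t_m + 4·(-5)^m = -3·(5(-3)^(m - 1) - 2(-5)^m) + 4·(-5)^m = 5(-3)^m - 2(-5)^(m + 1) = 5(-3)^((m+1) - 1) - 2(-5)^(m+1),
which is the claimed formula at N = m+1.
By the principle of mathematical induction, the result holds for all N ≥ 1.

t_N = 5(-3)^(N - 1) - 2(-5)^N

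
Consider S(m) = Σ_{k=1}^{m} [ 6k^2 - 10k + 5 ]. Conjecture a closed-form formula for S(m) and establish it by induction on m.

We claim S(m) = m(2m^2 - 2m + 1) for all m ≥ 1.
Base case (m = 1): S(1) = 1, and the closed form gives 1. They agree.
Suppose the result is true for m = k, so S(k) = k(2k^2 - 2k + 1).
Then S(k+1) = S(k) + (6k^2 + 2k + 1) = (k(2k^2 - 2k + 1)) + (6k^2 + 2k + 1).
Simplifying, S(k+1) = (k + 1)(2k^2 + 2k + 1) = (k+1)(2(k+1)^2 - 2(k+1) + 1),
which is the closed form with m = k+1.
By induction, the statement is established for all m ≥ 1.

S(m) = m(2m^2 - 2m + 1)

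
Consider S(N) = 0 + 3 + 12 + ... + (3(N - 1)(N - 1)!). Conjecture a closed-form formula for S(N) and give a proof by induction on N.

S(N) = 3N! - 3

We claim S(N) = 3N! - 3 for all N ≥ 1.
When N = 1: S(1) = 0, and the closed form gives 0. They agree.
Suppose the result is true for N = m, so S(m) = 3m! - 3.
Then S(m+1) = S(m) + (3m·m!) = (3m! - 3) + (3m·m!).
Simplifying, S(m+1) = 3(m+1)! - 3,
which is the closed form with N = m+1.
By induction, the statement is established for all N ≥ 1.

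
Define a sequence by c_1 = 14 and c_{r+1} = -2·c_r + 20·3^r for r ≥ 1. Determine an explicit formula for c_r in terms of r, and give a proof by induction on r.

c_r = -(-2)^r + 4·3^r

Computing the first terms: c_1 = 14, c_2 = 32, c_3 = 116. This suggests c_r = -(-2)^r + 4·3^r.
Base step (r = 1): the formula gives 14 = 14 = c_1.
Suppose the result is true for r = j, so c_j = -(-2)^j + 4·3^j.
Then c_{j+1} = -2·c_j + 20·3^j = -2·(-(-2)^j + 4·3^j) + 20·3^j = -(-2)^(j + 1) + 4·3^(j + 1),
which is the claimed formula at r = j+1.
Hence, by induction on r, the claim holds for every r ≥ 1.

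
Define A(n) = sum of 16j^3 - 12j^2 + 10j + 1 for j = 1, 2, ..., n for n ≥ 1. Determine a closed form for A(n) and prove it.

We claim A(n) = n(4n^3 + 4n^2 + 3n + 4) for all n ≥ 1.
For the base case n = 1: A(1) = 15, and the closed form gives 15. They agree.
Inductive step: suppose the statement holds for some j ≥ 1, so A(j) = j(4j^3 + 4j^2 + 3j + 4).
Then A(j+1) = A(j) + (16j^3 + 36j^2 + 34j + 15) = (j(4j^3 + 4j^2 + 3j + 4)) + (16j^3 + 36j^2 + 34j + 15).
Simplifying, A(j+1) = (j + 1)(4j^3 + 16j^2 + 23j + 15) = (j+1)(4(j+1)^3 + 4(j+1)^2 + 3(j+1) + 4),
which is the closed form with n = j+1.
By induction, the statement is established for all n ≥ 1.

A(n) = n(4n^3 + 4n^2 + 3n + 4)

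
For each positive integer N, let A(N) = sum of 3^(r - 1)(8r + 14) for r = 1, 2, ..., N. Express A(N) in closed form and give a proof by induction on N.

We claim A(N) = 3^N(4N + 5) - 5 for all N ≥ 1.
For the base case N = 1: A(1) = 22, and the closed form gives 22. They agree.
Suppose the result is true for N = r, so A(r) = 3^r(4r + 5) - 5.
Then A(r+1) = A(r) + (3^r(8r + 22)) = (3^r(4r + 5) - 5) + (3^r(8r + 22)).
Simplifying, A(r+1) = 12·3^r·r + 27·3^r - 5 = 3^(r+1)(4(r+1) + 5) - 5,
which is the closed form with N = r+1.
Hence, by induction on N, the claim holds for every N ≥ 1.

A(N) = 3^N(4N + 5) - 5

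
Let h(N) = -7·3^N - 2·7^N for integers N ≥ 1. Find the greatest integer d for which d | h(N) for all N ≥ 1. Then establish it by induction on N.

Computing the first values: h(1) = -35 and h(2) = -161; gcd(-35, -161) = 7, so d ≤ 7.
We prove 7 | -7·3^N - 2·7^N for all N ≥ 1 by induction on N.
Base case (N = 1): h(1) = -35 = 7·(-5), so 7 | h(1).
Inductive step: suppose the statement holds for some p ≥ 1, i.e. 7 | h(p). Then
h(p+1) − 7·h(p) = (-7·3^(p+1) - 2·7^(p+1)) − 7·(-7·3^p - 2·7^p) = (-7)·3^p·(3 − 7) = (28)·3^p. Since 7 | h(p) by the inductive hypothesis, 7 | 7·h(p); and 7 | 28 since 28 = 7·4. Therefore 7 | h(p+1).
This completes the induction.
Therefore the largest such d is 7.

d = 7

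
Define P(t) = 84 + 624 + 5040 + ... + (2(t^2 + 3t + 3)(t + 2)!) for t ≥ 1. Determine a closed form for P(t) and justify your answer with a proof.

P(t) = (2t + 2)(t + 3)! - 12

We claim P(t) = (2t + 2)(t + 3)! - 12 for all t ≥ 1.
Base step (t = 1): P(1) = 84, and the closed form gives 84. They agree.
Inductive step: suppose the statement holds for some m ≥ 1, so P(m) = (2m + 2)(m + 3)! - 12.
Then P(m+1) = P(m) + (2(m^2 + 5m + 7)(m + 3)!) = ((2m + 2)(m + 3)! - 12) + (2(m^2 + 5m + 7)(m + 3)!).
Simplifying, P(m+1) = (2(m+1) + 2)((m+1) + 3)! - 12,
which is the closed form with t = m+1.
Hence, by induction on t, the claim holds for every t ≥ 1.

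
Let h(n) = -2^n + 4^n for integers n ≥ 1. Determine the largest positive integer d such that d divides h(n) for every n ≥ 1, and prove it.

Computing the first values: h(1) = 2 and h(2) = 12; gcd(2, 12) = 2, so d ≤ 2.
We prove 2 | -2^n + 4^n for all n ≥ 1 by induction on n.
Base step (n = 1): h(1) = 2 = 2·(1), so 2 | h(1).
Inductive step: assume the claim holds for n = p, i.e. 2 | h(p). Then
4^{p+1} − 2^{p+1} = 4·4^p − 2·2^p = 4·(4^p − 2^p) + (2)·2^p. The first term is divisible by 2 by the inductive hypothesis, and the second term (2)·2^p is divisible by 2 since 2 | 2. Hence 2 | h(p+1).
By the principle of mathematical induction, the result holds for all n ≥ 1.
Therefore the largest such d is 2.

d = 2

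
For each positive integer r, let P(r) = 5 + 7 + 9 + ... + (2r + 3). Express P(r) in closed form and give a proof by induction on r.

P(r) = r(r + 4)

We claim P(r) = r(r + 4) for all r ≥ 1.
Base case (r = 1): P(1) = 5, and the closed form gives 5. They agree.
Suppose the result is true for r = i, so P(i) = i(i + 4).
Then P(i+1) = P(i) + (2i + 5) = (i(i + 4)) + (2i + 5).
Simplifying, P(i+1) = (i + 1)(i + 5) = (i+1)((i+1) + 4),
which is the closed form with r = i+1.
By induction, the statement is established for all r ≥ 1.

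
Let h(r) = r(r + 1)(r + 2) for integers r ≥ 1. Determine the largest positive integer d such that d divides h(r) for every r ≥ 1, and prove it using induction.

d = 6

Computing the first values: h(1) = 6 and h(2) = 24; gcd(6, 24) = 6, so d ≤ 6.
We prove 6 | r(r + 1)(r + 2) for all r ≥ 1 by induction on r.
When r = 1: h(1) = 6 = 6·(1), so 6 | h(1).
Inductive step: suppose the statement holds for some p ≥ 1, i.e. 6 | h(p). Then
h(p+1) − h(p) = (p+1)·(p+2)·(p+3) − p·(p+1)·(p+2) = (p+1)·(p+2)·[(p+3) − p] = 3·(p+1)·(p+2). The product of 2 consecutive integers is divisible by (2)! = 2, so h(p+1) − h(p) is divisible by 3·2 = 6. By the inductive hypothesis 6 | h(p), hence 6 | h(p+1).
By induction, the statement is established for all r ≥ 1.
Therefore the largest such d is 6.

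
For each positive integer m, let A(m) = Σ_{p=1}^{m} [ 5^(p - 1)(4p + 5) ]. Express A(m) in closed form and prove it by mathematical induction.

We claim A(m) = 5^m(m + 1) - 1 for all m ≥ 1.
When m = 1: A(1) = 9, and the closed form gives 9. They agree.
Inductive step: suppose the statement holds for some p ≥ 1, so A(p) = 5^p(p + 1) - 1.
Then A(p+1) = A(p) + (5^p(4p + 9)) = (5^p(p + 1) - 1) + (5^p(4p + 9)).
Simplifying, A(p+1) = 5·5^p·p + 10·5^p - 1 = 5^(p+1)((p+1) + 1) - 1,
which is the closed form with m = p+1.
By induction, the statement is established for all m ≥ 1.

A(m) = 5^m(m + 1) - 1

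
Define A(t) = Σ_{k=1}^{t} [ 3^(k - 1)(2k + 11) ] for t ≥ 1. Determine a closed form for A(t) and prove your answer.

We claim A(t) = 3^t(t + 5) - 5 for all t ≥ 1.
When t = 1: A(1) = 13, and the closed form gives 13. They agree.
Inductive step: assume the claim holds for t = k, so A(k) = 3^k(k + 5) - 5.
Then A(k+1) = A(k) + (3^k(2k + 13)) = (3^k(k + 5) - 5) + (3^k(2k + 13)).
Simplifying, A(k+1) = 3·3^k·k + 18·3^k - 5 = 3^(k+1)((k+1) + 5) - 5,
which is the closed form with t = k+1.
By the principle of mathematical induction, the result holds for all t ≥ 1.

A(t) = 3^t(t + 5) - 5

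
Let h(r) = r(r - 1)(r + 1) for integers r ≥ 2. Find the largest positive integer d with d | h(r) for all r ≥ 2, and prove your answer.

Computing the first values: h(2) = 6 and h(3) = 24; gcd(6, 24) = 6, so d ≤ 6.
We prove 6 | r(r - 1)(r + 1) for all r ≥ 2 by induction on r.
Base step (r = 2): h(2) = 6 = 6·(1), so 6 | h(2).
For the inductive step, assume it holds for an arbitrary j ≥ 2, i.e. 6 | h(j). Then
h(j+1) − h(j) = j·(j+1)·(j+2) − (j-1)·j·(j+1) = j·(j+1)·[(j+2) − (j-1)] = 3·j·(j+1). The product of 2 consecutive integers is divisible by (2)! = 2, so h(j+1) − h(j) is divisible by 3·2 = 6. By the inductive hypothesis 6 | h(j), hence 6 | h(j+1).
By the principle of mathematical induction, the result holds for all r ≥ 2.
Therefore the largest such d is 6.

d = 6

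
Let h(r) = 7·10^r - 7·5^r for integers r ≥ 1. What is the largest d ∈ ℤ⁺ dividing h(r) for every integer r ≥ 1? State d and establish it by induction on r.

d = 35

Computing the first values: h(1) = 35 and h(2) = 525; gcd(35, 525) = 35, so d ≤ 35.
We prove 35 | 7·10^r - 7·5^r for all r ≥ 1 by induction on r.
For the base case r = 1: h(1) = 35 = 35·(1), so 35 | h(1).
Inductive step: assume the claim holds for r = i, i.e. 35 | h(i). Then
h(i+1) − 10·h(i) = (7·10^(i+1) - 7·5^(i+1)) − 10·(7·10^i - 7·5^i) = (-7)·5^i·(5 − 10) = (35)·5^i. Since 35 | h(i) by the inductive hypothesis, 35 | 10·h(i); and 35 | 35 since 35 = 35·1. Therefore 35 | h(i+1).
This completes the induction.
Therefore the largest such d is 35.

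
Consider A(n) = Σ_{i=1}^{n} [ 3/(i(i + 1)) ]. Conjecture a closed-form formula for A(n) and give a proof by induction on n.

A(n) = 3n/(n + 1)

We claim A(n) = 3n/(n + 1) for all n ≥ 1.
For the base case n = 1: A(1) = 3/2, and the closed form gives 3/2. They agree.
Inductive step: assume the claim holds for n = i, so A(i) = 3i/(i + 1).
Then A(i+1) = A(i) + (3/((i + 1)(i + 2))) = (3i/(i + 1)) + (3/((i + 1)(i + 2))).
Simplifying, A(i+1) = 3(i + 1)/(i + 2) = 3(i+1)/((i+1) + 1),
which is the closed form with n = i+1.
This completes the induction.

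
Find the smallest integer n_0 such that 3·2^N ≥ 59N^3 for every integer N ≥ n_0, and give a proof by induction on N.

n_0 = 17

At N = 16: 196608 < 241664, so the inequality fails and n_0 ≥ 17. We prove 3·2^N ≥ 59N^3 for all N ≥ 17.
Base step (N = 17): 3·2^N = 393216 and 59N^3 = 289867, so 393216 ≥ 289867.
Suppose the result is true for N = j, so 3·2^j ≥ 59j^3.
Then 3·2^(j + 1) = 2·(3·2^j) ≥ 2·(59j^3).
Also, for j ≥ 17 we have 2·(59j^3) ≥ 59(j+1)^3, since 2 ≥ (1 + 1/j)^3 for all j ≥ 17.
Combining, 3·2^(j + 1) ≥ 59(j+1)^3.
By the principle of mathematical induction, the result holds for all N ≥ 17.
Hence the smallest such n_0 is 17.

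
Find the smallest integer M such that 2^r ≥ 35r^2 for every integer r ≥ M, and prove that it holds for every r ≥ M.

At r = 12: 4096 < 5040, so the inequality fails and M ≥ 13. We prove 2^r ≥ 35r^2 for all r ≥ 13.
For the base case r = 13: 2^r = 8192 and 35r^2 = 5915, so 8192 ≥ 5915.
Suppose the result is true for r = m, so 2^m ≥ 35m^2.
Then 2^(m + 1) = 2·(2^m) ≥ 2·(35m^2).
Also, for m ≥ 13 we have 2·(35m^2) ≥ 35(m+1)^2, since 2 ≥ (1 + 1/m)^2 for all m ≥ 13.
Combining, 2^(m + 1) ≥ 35(m+1)^2.
This completes the induction.
Hence the smallest such M is 13.

M = 13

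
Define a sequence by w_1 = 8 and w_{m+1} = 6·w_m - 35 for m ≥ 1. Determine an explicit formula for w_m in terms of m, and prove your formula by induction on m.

Computing the first terms: w_1 = 8, w_2 = 13, w_3 = 43. This suggests w_m = 6^(m - 1) + 7.
When m = 1: the formula gives 8 = 8 = w_1.
Inductive step: assume the claim holds for m = p, so w_p = 6^(p - 1) + 7.
Then w_{p+1} = 6·w_p - 35 = 6·(6^(p - 1) + 7) - 35 = 6^p + 7 = 6^((p+1) - 1) + 7,
which is the claimed formula at m = p+1.
By induction, the statement is established for all m ≥ 1.

w_m = 6^(m - 1) + 7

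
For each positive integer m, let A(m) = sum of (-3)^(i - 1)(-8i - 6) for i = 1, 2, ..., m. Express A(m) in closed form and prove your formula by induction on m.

A(m) = 2(-3)^m(m + 1) - 2

We claim A(m) = 2(-3)^m(m + 1) - 2 for all m ≥ 1.
Base step (m = 1): A(1) = -14, and the closed form gives -14. They agree.
Suppose the result is true for m = i, so A(i) = 2(-3)^i(i + 1) - 2.
Then A(i+1) = A(i) + ((-3)^i(-8i - 14)) = (2(-3)^i(i + 1) - 2) + ((-3)^i(-8i - 14)).
Simplifying, A(i+1) = -6(-3)^i·i - 12(-3)^i - 2 = 2(-3)^(i+1)((i+1) + 1) - 2,
which is the closed form with m = i+1.
By the principle of mathematical induction, the result holds for all m ≥ 1.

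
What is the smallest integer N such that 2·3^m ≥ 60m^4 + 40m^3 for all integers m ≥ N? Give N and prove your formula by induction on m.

At m = 12: 1062882 < 1313280, so the inequality fails and N ≥ 13. We prove 2·3^m ≥ 60m^4 + 40m^3 for all m ≥ 13.
When m = 13: 2·3^m = 3188646 and 60m^4 + 40m^3 = 1801540, so 3188646 ≥ 1801540.
Inductive step: suppose the statement holds for some k ≥ 13, so 2·3^k ≥ 60k^4 + 40k^3.
Then 2·3^(k + 1) = 3·(2·3^k) ≥ 3·(60k^4 + 40k^3).
Also, for k ≥ 13 we have 3·(60k^4 + 40k^3) ≥ 60(k+1)^4 + 40(k+1)^3, since 3·(60k^4 + 40k^3) − (60(k+1)^4 + 40(k+1)^3) = 120k^4 - 160k^3 - 480k^2 - 360k - 100, which is nonnegative for all k ≥ 13.
Combining, 2·3^(k + 1) ≥ 60(k+1)^4 + 40(k+1)^3.
This completes the induction.
Hence the smallest such N is 13.

N = 13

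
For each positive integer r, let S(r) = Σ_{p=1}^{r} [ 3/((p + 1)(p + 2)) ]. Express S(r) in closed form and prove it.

We claim S(r) = 3r/(2(r + 2)) for all r ≥ 1.
For the base case r = 1: S(1) = 1/2, and the closed form gives 1/2. They agree.
Inductive step: assume the claim holds for r = p, so S(p) = 3p/(2(p + 2)).
Then S(p+1) = S(p) + (3/((p + 2)(p + 3))) = (3p/(2(p + 2))) + (3/((p + 2)(p + 3))).
Simplifying, S(p+1) = 3(p + 1)/(2(p + 3)) = 3(p+1)/(2((p+1) + 2)),
which is the closed form with r = p+1.
Hence, by induction on r, the claim holds for every r ≥ 1.

S(r) = 3r/(2(r + 2))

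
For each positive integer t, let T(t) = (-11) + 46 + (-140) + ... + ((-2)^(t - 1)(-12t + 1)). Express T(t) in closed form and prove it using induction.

T(t) = (-2)^t(4t + 1) - 1

We claim T(t) = (-2)^t(4t + 1) - 1 for all t ≥ 1.
For the base case t = 1: T(1) = -11, and the closed form gives -11. They agree.
Inductive step: assume the claim holds for t = j, so T(j) = (-2)^j(4j + 1) - 1.
Then T(j+1) = T(j) + ((-2)^j(-12j - 11)) = ((-2)^j(4j + 1) - 1) + ((-2)^j(-12j - 11)).
Simplifying, T(j+1) = -8(-2)^j·j - 10(-2)^j - 1 = (-2)^(j+1)(4(j+1) + 1) - 1,
which is the closed form with t = j+1.
This completes the induction.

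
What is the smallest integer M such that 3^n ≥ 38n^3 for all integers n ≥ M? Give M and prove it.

M = 10

At n = 9: 19683 < 27702, so the inequality fails and M ≥ 10. We prove 3^n ≥ 38n^3 for all n ≥ 10.
Base step (n = 10): 3^n = 59049 and 38n^3 = 38000, so 59049 ≥ 38000.
Suppose the result is true for n = r, so 3^r ≥ 38r^3.
Then 3^(r + 1) = 3·(3^r) ≥ 3·(38r^3).
Also, for r ≥ 10 we have 3·(38r^3) ≥ 38(r+1)^3, since 3 ≥ (1 + 1/r)^3 for all r ≥ 10.
Combining, 3^(r + 1) ≥ 38(r+1)^3.
By the principle of mathematical induction, the result holds for all n ≥ 10.
Hence the smallest such M is 10.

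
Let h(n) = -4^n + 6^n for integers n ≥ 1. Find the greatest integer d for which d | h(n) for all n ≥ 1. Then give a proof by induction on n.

d = 2

Computing the first values: h(1) = 2 and h(2) = 20; gcd(2, 20) = 2, so d ≤ 2.
We prove 2 | -4^n + 6^n for all n ≥ 1 by induction on n.
For the base case n = 1: h(1) = 2 = 2·(1), so 2 | h(1).
Inductive step: assume the claim holds for n = p, i.e. 2 | h(p). Then
6^{p+1} − 4^{p+1} = 6·6^p − 4·4^p = 6·(6^p − 4^p) + (2)·4^p. The first term is divisible by 2 by the inductive hypothesis, and the second term (2)·4^p is divisible by 2 since 2 | 2. Hence 2 | h(p+1).
By the principle of mathematical induction, the result holds for all n ≥ 1.
Therefore the largest such d is 2.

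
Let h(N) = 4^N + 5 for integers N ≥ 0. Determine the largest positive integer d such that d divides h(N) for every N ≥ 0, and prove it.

Computing the first values: h(0) = 6 and h(1) = 9; gcd(6, 9) = 3, so d ≤ 3.
We prove 3 | 4^N + 5 for all N ≥ 0 by induction on N.
Base step (N = 0): h(0) = 6 = 3·(2), so 3 | h(0).
Inductive step: suppose the statement holds for some m ≥ 0, i.e. 3 | h(m). Then
h(m+1) = 4^(m+1) + 5 = 4·(4^m + 5) - 15 = 4·h(m) - 15. The first term is divisible by 3 by the inductive hypothesis, and -15 is divisible by 3. Hence 3 | h(m+1).
Hence, by induction on N, the claim holds for every N ≥ 0.
Therefore the largest such d is 3.

d = 3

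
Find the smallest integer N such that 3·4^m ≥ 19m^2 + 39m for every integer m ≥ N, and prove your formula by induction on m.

N = 4

At m = 3: 192 < 288, so the inequality fails and N ≥ 4. We prove 3·4^m ≥ 19m^2 + 39m for all m ≥ 4.
Base case (m = 4): 3·4^m = 768 and 19m^2 + 39m = 460, so 768 ≥ 460.
Inductive step: suppose the statement holds for some r ≥ 4, so 3·4^r ≥ 19r^2 + 39r.
Then 3·4^(r + 1) = 4·(3·4^r) ≥ 4·(19r^2 + 39r).
Also, for r ≥ 4 we have 4·(19r^2 + 39r) ≥ 19(r+1)^2 + 39(r+1), since 4·(19r^2 + 39r) − (19(r+1)^2 + 39(r+1)) = 57r^2 + 79r - 58, which is nonnegative for all r ≥ 4.
Combining, 3·4^(r + 1) ≥ 19(r+1)^2 + 39(r+1).
By the principle of mathematical induction, the result holds for all m ≥ 4.
Hence the smallest such N is 4.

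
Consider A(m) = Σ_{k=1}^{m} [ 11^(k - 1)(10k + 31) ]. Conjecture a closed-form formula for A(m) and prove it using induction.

A(m) = 11^m(m + 3) - 3

We claim A(m) = 11^m(m + 3) - 3 for all m ≥ 1.
When m = 1: A(1) = 41, and the closed form gives 41. They agree.
Inductive step: suppose the statement holds for some k ≥ 1, so A(k) = 11^k(k + 3) - 3.
Then A(k+1) = A(k) + (11^k(10k + 41)) = (11^k(k + 3) - 3) + (11^k(10k + 41)).
Simplifying, A(k+1) = 11·11^k·k + 44·11^k - 3 = 11^(k+1)((k+1) + 3) - 3,
which is the closed form with m = k+1.
By the principle of mathematical induction, the result holds for all m ≥ 1.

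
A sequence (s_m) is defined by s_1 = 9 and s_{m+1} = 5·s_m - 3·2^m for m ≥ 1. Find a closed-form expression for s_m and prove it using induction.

s_m = 2^m + 7·5^(m - 1)

Computing the first terms: s_1 = 9, s_2 = 39, s_3 = 183. This suggests s_m = 2^m + 7·5^(m - 1).
When m = 1: the formula gives 9 = 9 = s_1.
Inductive step: assume the claim holds for m = k, so s_k = 2^k + 7·5^(k - 1).
Then s_{k+1} = 5·s_k - 3·2^k = 5·(2^k + 7·5^(k - 1)) - 3·2^k = 2^(k + 1) + 7·5^k = 2^(k+1) + 7·5^((k+1) - 1),
which is the claimed formula at m = k+1.
By induction, the statement is established for all m ≥ 1.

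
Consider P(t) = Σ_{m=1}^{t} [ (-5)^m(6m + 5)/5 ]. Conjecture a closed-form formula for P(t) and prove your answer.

We claim P(t) = (-5)^t(t + 1) - 1 for all t ≥ 1.
For the base case t = 1: P(1) = -11, and the closed form gives -11. They agree.
Inductive step: suppose the statement holds for some m ≥ 1, so P(m) = (-5)^m(m + 1) - 1.
Then P(m+1) = P(m) + ((-5)^m(-6m - 11)) = ((-5)^m(m + 1) - 1) + ((-5)^m(-6m - 11)).
Simplifying, P(m+1) = -5(-5)^m·m - 10(-5)^m - 1 = (-5)^(m+1)((m+1) + 1) - 1,
which is the closed form with t = m+1.
By induction, the statement is established for all t ≥ 1.

P(t) = (-5)^t(t + 1) - 1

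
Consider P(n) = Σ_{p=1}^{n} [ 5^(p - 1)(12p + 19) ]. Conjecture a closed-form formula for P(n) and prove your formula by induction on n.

We claim P(n) = 5^n(3n + 4) - 4 for all n ≥ 1.
When n = 1: P(1) = 31, and the closed form gives 31. They agree.
Inductive step: suppose the statement holds for some p ≥ 1, so P(p) = 5^p(3p + 4) - 4.
Then P(p+1) = P(p) + (5^p(12p + 31)) = (5^p(3p + 4) - 4) + (5^p(12p + 31)).
Simplifying, P(p+1) = 15·5^p·p + 35·5^p - 4 = 5^(p+1)(3(p+1) + 4) - 4,
which is the closed form with n = p+1.
By the principle of mathematical induction, the result holds for all n ≥ 1.

P(n) = 5^n(3n + 4) - 4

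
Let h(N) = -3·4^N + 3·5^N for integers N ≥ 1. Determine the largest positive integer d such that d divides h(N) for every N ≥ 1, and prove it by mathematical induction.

d = 3

Computing the first values: h(1) = 3 and h(2) = 27; gcd(3, 27) = 3, so d ≤ 3.
We prove 3 | -3·4^N + 3·5^N for all N ≥ 1 by induction on N.
For the base case N = 1: h(1) = 3 = 3·(1), so 3 | h(1).
For the inductive step, assume it holds for an arbitrary m ≥ 1, i.e. 3 | h(m). Then
h(m+1) − 5·h(m) = (-3·4^(m+1) + 3·5^(m+1)) − 5·(-3·4^m + 3·5^m) = (-3)·4^m·(4 − 5) = (3)·4^m. Since 3 | h(m) by the inductive hypothesis, 3 | 5·h(m); and 3 | 3 since 3 = 3·1. Therefore 3 | h(m+1).
By induction, the statement is established for all N ≥ 1.
Therefore the largest such d is 3.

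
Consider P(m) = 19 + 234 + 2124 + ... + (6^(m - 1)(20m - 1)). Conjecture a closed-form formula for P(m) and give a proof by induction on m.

P(m) = 6^m(4m - 1) + 1

We claim P(m) = 6^m(4m - 1) + 1 for all m ≥ 1.
For the base case m = 1: P(1) = 19, and the closed form gives 19. They agree.
Suppose the result is true for m = j, so P(j) = 6^j(4j - 1) + 1.
Then P(j+1) = P(j) + (6^j(20j + 19)) = (6^j(4j - 1) + 1) + (6^j(20j + 19)).
Simplifying, P(j+1) = 24·6^j·j + 18·6^j + 1 = 6^(j+1)(4(j+1) - 1) + 1,
which is the closed form with m = j+1.
This completes the induction.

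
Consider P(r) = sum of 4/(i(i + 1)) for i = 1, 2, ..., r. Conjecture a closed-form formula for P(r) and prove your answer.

P(r) = 4r/(r + 1)

We claim P(r) = 4r/(r + 1) for all r ≥ 1.
When r = 1: P(1) = 2, and the closed form gives 2. They agree.
Suppose the result is true for r = i, so P(i) = 4i/(i + 1).
Then P(i+1) = P(i) + (4/((i + 1)(i + 2))) = (4i/(i + 1)) + (4/((i + 1)(i + 2))).
Simplifying, P(i+1) = 4(i + 1)/(i + 2) = 4(i+1)/((i+1) + 1),
which is the closed form with r = i+1.
By the principle of mathematical induction, the result holds for all r ≥ 1.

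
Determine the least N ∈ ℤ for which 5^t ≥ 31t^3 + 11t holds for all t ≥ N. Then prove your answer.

N = 6

At t = 5: 3125 < 3930, so the inequality fails and N ≥ 6. We prove 5^t ≥ 31t^3 + 11t for all t ≥ 6.
Base step (t = 6): 5^t = 15625 and 31t^3 + 11t = 6762, so 15625 ≥ 6762.
Inductive step: suppose the statement holds for some i ≥ 6, so 5^i ≥ 31i^3 + 11i.
Then 5^(i + 1) = 5·(5^i) ≥ 5·(31i^3 + 11i).
Also, for i ≥ 6 we have 5·(31i^3 + 11i) ≥ 31(i+1)^3 + 11(i+1), since 5·(31i^3 + 11i) − (31(i+1)^3 + 11(i+1)) = 124i^3 - 93i^2 - 49i - 42, which is nonnegative for all i ≥ 6.
Combining, 5^(i + 1) ≥ 31(i+1)^3 + 11(i+1).
By induction, the statement is established for all t ≥ 6.
Hence the smallest such N is 6.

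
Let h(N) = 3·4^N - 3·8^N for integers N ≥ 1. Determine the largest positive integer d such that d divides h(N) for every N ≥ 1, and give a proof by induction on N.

Computing the first values: h(1) = -12 and h(2) = -144; gcd(-12, -144) = 12, so d ≤ 12.
We prove 12 | 3·4^N - 3·8^N for all N ≥ 1 by induction on N.
When N = 1: h(1) = -12 = 12·(-1), so 12 | h(1).
Inductive step: suppose the statement holds for some r ≥ 1, i.e. 12 | h(r). Then
h(r+1) − 8·h(r) = (3·4^(r+1) - 3·8^(r+1)) − 8·(3·4^r - 3·8^r) = (3)·4^r·(4 − 8) = (-12)·4^r. Since 12 | h(r) by the inductive hypothesis, 12 | 8·h(r); and 12 | -12 since -12 = 12·-1. Therefore 12 | h(r+1).
This completes the induction.
Therefore the largest such d is 12.

d = 12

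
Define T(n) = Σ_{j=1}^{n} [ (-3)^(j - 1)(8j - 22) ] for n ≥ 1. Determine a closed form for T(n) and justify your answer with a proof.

We claim T(n) = (-3)^n(-2n + 5) - 5 for all n ≥ 1.
Base case (n = 1): T(1) = -14, and the closed form gives -14. They agree.
Suppose the result is true for n = j, so T(j) = (-3)^j(-2j + 5) - 5.
Then T(j+1) = T(j) + ((-3)^j(8j - 14)) = ((-3)^j(-2j + 5) - 5) + ((-3)^j(8j - 14)).
Simplifying, T(j+1) = 6(-3)^j·j - 9(-3)^j - 5 = (-3)^(j+1)(-2(j+1) + 5) - 5,
which is the closed form with n = j+1.
By induction, the statement is established for all n ≥ 1.

T(n) = (-3)^n(-2n + 5) - 5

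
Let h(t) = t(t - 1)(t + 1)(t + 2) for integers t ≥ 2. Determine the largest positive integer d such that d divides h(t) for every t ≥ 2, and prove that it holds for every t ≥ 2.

d = 24

Computing the first values: h(2) = 24 and h(3) = 120; gcd(24, 120) = 24, so d ≤ 24.
We prove 24 | t(t - 1)(t + 1)(t + 2) for all t ≥ 2 by induction on t.
Base step (t = 2): h(2) = 24 = 24·(1), so 24 | h(2).
Inductive step: suppose the statement holds for some r ≥ 2, i.e. 24 | h(r). Then
h(r+1) − h(r) = r·(r+1)·(r+2)·(r+3) − (r-1)·r·(r+1)·(r+2) = r·(r+1)·(r+2)·[(r+3) − (r-1)] = 4·r·(r+1)·(r+2). The product of 3 consecutive integers is divisible by (3)! = 6, so h(r+1) − h(r) is divisible by 4·6 = 24. By the inductive hypothesis 24 | h(r), hence 24 | h(r+1).
By induction, the statement is established for all t ≥ 2.
Therefore the largest such d is 24.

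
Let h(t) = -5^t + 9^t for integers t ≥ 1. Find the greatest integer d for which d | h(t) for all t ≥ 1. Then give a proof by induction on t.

d = 4

Computing the first values: h(1) = 4 and h(2) = 56; gcd(4, 56) = 4, so d ≤ 4.
We prove 4 | -5^t + 9^t for all t ≥ 1 by induction on t.
For the base case t = 1: h(1) = 4 = 4·(1), so 4 | h(1).
Inductive step: suppose the statement holds for some j ≥ 1, i.e. 4 | h(j). Then
9^{j+1} − 5^{j+1} = 9·9^j − 5·5^j = 9·(9^j − 5^j) + (4)·5^j. The first term is divisible by 4 by the inductive hypothesis, and the second term (4)·5^j is divisible by 4 since 4 | 4. Hence 4 | h(j+1).
This completes the induction.
Therefore the largest such d is 4.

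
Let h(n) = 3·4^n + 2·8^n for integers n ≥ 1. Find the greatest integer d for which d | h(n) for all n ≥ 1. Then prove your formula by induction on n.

Computing the first values: h(1) = 28 and h(2) = 176; gcd(28, 176) = 4, so d ≤ 4.
We prove 4 | 3·4^n + 2·8^n for all n ≥ 1 by induction on n.
Base step (n = 1): h(1) = 28 = 4·(7), so 4 | h(1).
Suppose the result is true for n = i, i.e. 4 | h(i). Then
h(i+1) − 8·h(i) = (3·4^(i+1) + 2·8^(i+1)) − 8·(3·4^i + 2·8^i) = (3)·4^i·(4 − 8) = (-12)·4^i. Since 4 | h(i) by the inductive hypothesis, 4 | 8·h(i); and 4 | -12 since -12 = 4·-3. Therefore 4 | h(i+1).
By induction, the statement is established for all n ≥ 1.
Therefore the largest such d is 4.

d = 4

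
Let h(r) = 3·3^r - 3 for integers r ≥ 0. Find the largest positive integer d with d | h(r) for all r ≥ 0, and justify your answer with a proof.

d = 6

Computing the first values: h(0) = 0 and h(1) = 6; gcd(0, 6) = 6, so d ≤ 6.
We prove 6 | 3·3^r - 3 for all r ≥ 0 by induction on r.
Base case (r = 0): h(0) = 0 = 6·(0), so 6 | h(0).
Suppose the result is true for r = p, i.e. 6 | h(p). Then
h(p+1) = 3·3^(p+1) - 3 = 3·(3·3^p - 3) + 6 = 3·h(p) + 6. The first term is divisible by 6 by the inductive hypothesis, and 6 is divisible by 6. Hence 6 | h(p+1).
By induction, the statement is established for all r ≥ 0.
Therefore the largest such d is 6.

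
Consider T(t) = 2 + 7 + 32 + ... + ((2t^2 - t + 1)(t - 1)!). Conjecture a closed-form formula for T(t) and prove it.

We claim T(t) = (2t + 1)t! - 1 for all t ≥ 1.
Base case (t = 1): T(1) = 2, and the closed form gives 2. They agree.
For the inductive step, assume it holds for an arbitrary m ≥ 1, so T(m) = (2m + 1)m! - 1.
Then T(m+1) = T(m) + ((2m^2 + 3m + 2)m!) = ((2m + 1)m! - 1) + ((2m^2 + 3m + 2)m!).
Simplifying, T(m+1) = (2(m+1) + 1)(m+1)! - 1,
which is the closed form with t = m+1.
This completes the induction.

T(t) = (2t + 1)t! - 1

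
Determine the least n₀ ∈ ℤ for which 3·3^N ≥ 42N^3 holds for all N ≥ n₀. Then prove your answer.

At N = 8: 19683 < 21504, so the inequality fails and n₀ ≥ 9. We prove 3·3^N ≥ 42N^3 for all N ≥ 9.
When N = 9: 3·3^N = 59049 and 42N^3 = 30618, so 59049 ≥ 30618.
Suppose the result is true for N = r, so 3·3^r ≥ 42r^3.
Then 3·3^(r + 1) = 3·(3·3^r) ≥ 3·(42r^3).
Also, for r ≥ 9 we have 3·(42r^3) ≥ 42(r+1)^3, since 3 ≥ (1 + 1/r)^3 for all r ≥ 9.
Combining, 3·3^(r + 1) ≥ 42(r+1)^3.
Hence, by induction on N, the claim holds for every N ≥ 9.
Hence the smallest such n₀ is 9.

n₀ = 9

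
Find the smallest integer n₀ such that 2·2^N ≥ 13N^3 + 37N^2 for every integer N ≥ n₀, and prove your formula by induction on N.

n₀ = 15

At N = 14: 32768 < 42924, so the inequality fails and n₀ ≥ 15. We prove 2·2^N ≥ 13N^3 + 37N^2 for all N ≥ 15.
Base case (N = 15): 2·2^N = 65536 and 13N^3 + 37N^2 = 52200, so 65536 ≥ 52200.
Suppose the result is true for N = j, so 2·2^j ≥ 13j^3 + 37j^2.
Then 2·2^(j + 1) = 2·(2·2^j) ≥ 2·(13j^3 + 37j^2).
Also, for j ≥ 15 we have 2·(13j^3 + 37j^2) ≥ 13(j+1)^3 + 37(j+1)^2, since 2·(13j^3 + 37j^2) − (13(j+1)^3 + 37(j+1)^2) = 13j^3 - 2j^2 - 113j - 50, which is nonnegative for all j ≥ 15.
Combining, 2·2^(j + 1) ≥ 13(j+1)^3 + 37(j+1)^2.
By induction, the statement is established for all N ≥ 15.
Hence the smallest such n₀ is 15.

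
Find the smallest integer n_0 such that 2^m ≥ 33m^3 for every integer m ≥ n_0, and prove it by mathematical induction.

n_0 = 18

At m = 17: 131072 < 162129, so the inequality fails and n_0 ≥ 18. We prove 2^m ≥ 33m^3 for all m ≥ 18.
Base case (m = 18): 2^m = 262144 and 33m^3 = 192456, so 262144 ≥ 192456.
Inductive step: assume the claim holds for m = k, so 2^k ≥ 33k^3.
Then 2^(k + 1) = 2·(2^k) ≥ 2·(33k^3).
Also, for k ≥ 18 we have 2·(33k^3) ≥ 33(k+1)^3, since 2 ≥ (1 + 1/k)^3 for all k ≥ 18.
Combining, 2^(k + 1) ≥ 33(k+1)^3.
By induction, the statement is established for all m ≥ 18.
Hence the smallest such n_0 is 18.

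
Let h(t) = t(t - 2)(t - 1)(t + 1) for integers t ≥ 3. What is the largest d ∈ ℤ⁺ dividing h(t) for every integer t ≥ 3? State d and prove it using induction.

Computing the first values: h(3) = 24 and h(4) = 120; gcd(24, 120) = 24, so d ≤ 24.
We prove 24 | t(t - 2)(t - 1)(t + 1) for all t ≥ 3 by induction on t.
When t = 3: h(3) = 24 = 24·(1), so 24 | h(3).
Suppose the result is true for t = m, i.e. 24 | h(m). Then
h(m+1) − h(m) = (m-1)·m·(m+1)·(m+2) − (m-2)·(m-1)·m·(m+1) = (m-1)·m·(m+1)·[(m+2) − (m-2)] = 4·(m-1)·m·(m+1). The product of 3 consecutive integers is divisible by (3)! = 6, so h(m+1) − h(m) is divisible by 4·6 = 24. By the inductive hypothesis 24 | h(m), hence 24 | h(m+1).
By induction, the statement is established for all t ≥ 3.
Therefore the largest such d is 24.

d = 24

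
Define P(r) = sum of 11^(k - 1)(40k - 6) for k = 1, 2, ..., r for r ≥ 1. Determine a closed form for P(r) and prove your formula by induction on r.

P(r) = 11^r(4r - 1) + 1

We claim P(r) = 11^r(4r - 1) + 1 for all r ≥ 1.
For the base case r = 1: P(1) = 34, and the closed form gives 34. They agree.
Suppose the result is true for r = k, so P(k) = 11^k(4k - 1) + 1.
Then P(k+1) = P(k) + (11^k(40k + 34)) = (11^k(4k - 1) + 1) + (11^k(40k + 34)).
Simplifying, P(k+1) = 44·11^k·k + 33·11^k + 1 = 11^(k+1)(4(k+1) - 1) + 1,
which is the closed form with r = k+1.
This completes the induction.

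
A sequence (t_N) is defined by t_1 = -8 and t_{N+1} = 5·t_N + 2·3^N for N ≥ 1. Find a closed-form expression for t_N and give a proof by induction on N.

Computing the first terms: t_1 = -8, t_2 = -34, t_3 = -152. This suggests t_N = -3^N - 5^N.
Base case (N = 1): the formula gives -8 = -8 = t_1.
For the inductive step, assume it holds for an arbitrary m ≥ 1, so t_m = -3^m - 5^m.
Then t_{m+1} = 5·t_m + 2·3^m = 5·(-3^m - 5^m) + 2·3^m = -3^(m + 1) - 5^(m + 1),
which is the claimed formula at N = m+1.
By induction, the statement is established for all N ≥ 1.

t_N = -3^N - 5^N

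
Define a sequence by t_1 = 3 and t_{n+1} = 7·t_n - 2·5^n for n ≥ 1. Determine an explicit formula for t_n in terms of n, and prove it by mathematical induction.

Computing the first terms: t_1 = 3, t_2 = 11, t_3 = 27. This suggests t_n = 5^n - 2·7^(n - 1).
For the base case n = 1: the formula gives 3 = 3 = t_1.
Inductive step: assume the claim holds for n = m, so t_m = 5^m - 2·7^(m - 1).
Then t_{m+1} = 7·t_m - 2·5^m = 7·(5^m - 2·7^(m - 1)) - 2·5^m = 5^(m + 1) - 2·7^m = 5^(m+1) - 2·7^((m+1) - 1),
which is the claimed formula at n = m+1.
This completes the induction.

t_n = 5^n - 2·7^(n - 1)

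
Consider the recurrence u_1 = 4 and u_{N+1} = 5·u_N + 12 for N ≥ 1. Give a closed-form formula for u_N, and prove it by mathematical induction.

Computing the first terms: u_1 = 4, u_2 = 32, u_3 = 172. This suggests u_N = 7·5^(N - 1) - 3.
When N = 1: the formula gives 4 = 4 = u_1.
For the inductive step, assume it holds for an arbitrary m ≥ 1, so u_m = 7·5^(m - 1) - 3.
Then u_{m+1} = 5·u_m + 12 = 5·(7·5^(m - 1) - 3) + 12 = 7·5^m - 3 = 7·5^((m+1) - 1) - 3,
which is the claimed formula at N = m+1.
By the principle of mathematical induction, the result holds for all N ≥ 1.

u_N = 7·5^(N - 1) - 3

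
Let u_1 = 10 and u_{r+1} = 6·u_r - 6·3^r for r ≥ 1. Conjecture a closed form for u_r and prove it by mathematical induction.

Computing the first terms: u_1 = 10, u_2 = 42, u_3 = 198. This suggests u_r = 2·3^r + 4·6^(r - 1).
When r = 1: the formula gives 10 = 10 = u_1.
For the inductive step, assume it holds for an arbitrary m ≥ 1, so u_m = 2·3^m + 4·6^(m - 1).
Then u_{m+1} = 6·u_m - 6·3^m = 6·(2·3^m + 4·6^(m - 1)) - 6·3^m = 2·3^(m + 1) + 4·6^m = 2·3^(m+1) + 4·6^((m+1) - 1),
which is the claimed formula at r = m+1.
By induction, the statement is established for all r ≥ 1.

u_r = 2·3^r + 4·6^(r - 1)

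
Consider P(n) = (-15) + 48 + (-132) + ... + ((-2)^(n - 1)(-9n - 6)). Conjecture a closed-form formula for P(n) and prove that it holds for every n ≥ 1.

We claim P(n) = 3(-2)^n(n + 1) - 3 for all n ≥ 1.
For the base case n = 1: P(1) = -15, and the closed form gives -15. They agree.
For the inductive step, assume it holds for an arbitrary k ≥ 1, so P(k) = 3(-2)^k(k + 1) - 3.
Then P(k+1) = P(k) + ((-2)^k(-9k - 15)) = (3(-2)^k(k + 1) - 3) + ((-2)^k(-9k - 15)).
Simplifying, P(k+1) = -6(-2)^k·k - 12(-2)^k - 3 = 3(-2)^(k+1)((k+1) + 1) - 3,
which is the closed form with n = k+1.
This completes the induction.

P(n) = 3(-2)^n(n + 1) - 3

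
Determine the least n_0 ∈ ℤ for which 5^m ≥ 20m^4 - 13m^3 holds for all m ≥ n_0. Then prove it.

At m = 6: 15625 < 23112, so the inequality fails and n_0 ≥ 7. We prove 5^m ≥ 20m^4 - 13m^3 for all m ≥ 7.
When m = 7: 5^m = 78125 and 20m^4 - 13m^3 = 43561, so 78125 ≥ 43561.
Inductive step: assume the claim holds for m = k, so 5^k ≥ 20k^4 - 13k^3.
Then 5^(k + 1) = 5·(5^k) ≥ 5·(20k^4 - 13k^3).
Also, for k ≥ 7 we have 5·(20k^4 - 13k^3) ≥ 20(k+1)^4 - 13(k+1)^3, since 5·(20k^4 - 13k^3) − (20(k+1)^4 - 13(k+1)^3) = 80k^4 - 132k^3 - 81k^2 - 41k - 7, which is nonnegative for all k ≥ 7.
Combining, 5^(k + 1) ≥ 20(k+1)^4 - 13(k+1)^3.
By the principle of mathematical induction, the result holds for all m ≥ 7.
Hence the smallest such n_0 is 7.

n_0 = 7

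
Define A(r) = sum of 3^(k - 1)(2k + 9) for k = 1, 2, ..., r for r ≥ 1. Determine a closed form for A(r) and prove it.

A(r) = 3^r(r + 4) - 4

We claim A(r) = 3^r(r + 4) - 4 for all r ≥ 1.
When r = 1: A(1) = 11, and the closed form gives 11. They agree.
Inductive step: assume the claim holds for r = k, so A(k) = 3^k(k + 4) - 4.
Then A(k+1) = A(k) + (3^k(2k + 11)) = (3^k(k + 4) - 4) + (3^k(2k + 11)).
Simplifying, A(k+1) = 3·3^k·k + 15·3^k - 4 = 3^(k+1)((k+1) + 4) - 4,
which is the closed form with r = k+1.
This completes the induction.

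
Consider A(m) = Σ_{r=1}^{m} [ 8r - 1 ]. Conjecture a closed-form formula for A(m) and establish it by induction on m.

We claim A(m) = m(4m + 3) for all m ≥ 1.
Base case (m = 1): A(1) = 7, and the closed form gives 7. They agree.
Inductive step: suppose the statement holds for some r ≥ 1, so A(r) = r(4r + 3).
Then A(r+1) = A(r) + (8r + 7) = (r(4r + 3)) + (8r + 7).
Simplifying, A(r+1) = (r + 1)(4r + 7) = (r+1)(4(r+1) + 3),
which is the closed form with m = r+1.
By the principle of mathematical induction, the result holds for all m ≥ 1.

A(m) = m(4m + 3)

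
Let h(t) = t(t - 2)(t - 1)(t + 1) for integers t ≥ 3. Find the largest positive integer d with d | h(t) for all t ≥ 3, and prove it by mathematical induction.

d = 24

Computing the first values: h(3) = 24 and h(4) = 120; gcd(24, 120) = 24, so d ≤ 24.
We prove 24 | t(t - 2)(t - 1)(t + 1) for all t ≥ 3 by induction on t.
For the base case t = 3: h(3) = 24 = 24·(1), so 24 | h(3).
Inductive step: assume the claim holds for t = m, i.e. 24 | h(m). Then
h(m+1) − h(m) = (m-1)·m·(m+1)·(m+2) − (m-2)·(m-1)·m·(m+1) = (m-1)·m·(m+1)·[(m+2) − (m-2)] = 4·(m-1)·m·(m+1). The product of 3 consecutive integers is divisible by (3)! = 6, so h(m+1) − h(m) is divisible by 4·6 = 24. By the inductive hypothesis 24 | h(m), hence 24 | h(m+1).
This completes the induction.
Therefore the largest such d is 24.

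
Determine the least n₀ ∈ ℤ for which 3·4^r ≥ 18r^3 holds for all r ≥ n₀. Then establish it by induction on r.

n₀ = 5

At r = 4: 768 < 1152, so the inequality fails and n₀ ≥ 5. We prove 3·4^r ≥ 18r^3 for all r ≥ 5.
For the base case r = 5: 3·4^r = 3072 and 18r^3 = 2250, so 3072 ≥ 2250.
Inductive step: assume the claim holds for r = p, so 3·4^p ≥ 18p^3.
Then 3·4^(p + 1) = 4·(3·4^p) ≥ 4·(18p^3).
Also, for p ≥ 5 we have 4·(18p^3) ≥ 18(p+1)^3, since 4 ≥ (1 + 1/p)^3 for all p ≥ 5.
Combining, 3·4^(p + 1) ≥ 18(p+1)^3.
By induction, the statement is established for all r ≥ 5.
Hence the smallest such n₀ is 5.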